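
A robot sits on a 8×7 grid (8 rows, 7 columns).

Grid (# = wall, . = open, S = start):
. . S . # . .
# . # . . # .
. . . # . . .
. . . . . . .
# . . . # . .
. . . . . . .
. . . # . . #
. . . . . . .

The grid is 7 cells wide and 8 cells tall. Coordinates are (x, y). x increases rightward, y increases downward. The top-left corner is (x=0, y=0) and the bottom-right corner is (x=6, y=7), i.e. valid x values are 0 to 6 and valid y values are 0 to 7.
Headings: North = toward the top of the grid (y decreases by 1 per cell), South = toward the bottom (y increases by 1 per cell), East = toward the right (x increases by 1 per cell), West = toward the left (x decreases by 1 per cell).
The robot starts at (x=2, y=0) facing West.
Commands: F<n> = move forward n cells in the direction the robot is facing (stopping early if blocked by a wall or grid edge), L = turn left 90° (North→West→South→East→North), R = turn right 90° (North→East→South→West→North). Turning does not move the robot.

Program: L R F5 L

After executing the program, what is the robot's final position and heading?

Start: (x=2, y=0), facing West
  L: turn left, now facing South
  R: turn right, now facing West
  F5: move forward 2/5 (blocked), now at (x=0, y=0)
  L: turn left, now facing South
Final: (x=0, y=0), facing South

Answer: Final position: (x=0, y=0), facing South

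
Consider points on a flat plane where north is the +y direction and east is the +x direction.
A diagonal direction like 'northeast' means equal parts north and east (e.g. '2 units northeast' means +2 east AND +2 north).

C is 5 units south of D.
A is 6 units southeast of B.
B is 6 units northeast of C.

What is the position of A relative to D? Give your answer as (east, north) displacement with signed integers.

Answer: A is at (east=12, north=-5) relative to D.

Derivation:
Place D at the origin (east=0, north=0).
  C is 5 units south of D: delta (east=+0, north=-5); C at (east=0, north=-5).
  B is 6 units northeast of C: delta (east=+6, north=+6); B at (east=6, north=1).
  A is 6 units southeast of B: delta (east=+6, north=-6); A at (east=12, north=-5).
Therefore A relative to D: (east=12, north=-5).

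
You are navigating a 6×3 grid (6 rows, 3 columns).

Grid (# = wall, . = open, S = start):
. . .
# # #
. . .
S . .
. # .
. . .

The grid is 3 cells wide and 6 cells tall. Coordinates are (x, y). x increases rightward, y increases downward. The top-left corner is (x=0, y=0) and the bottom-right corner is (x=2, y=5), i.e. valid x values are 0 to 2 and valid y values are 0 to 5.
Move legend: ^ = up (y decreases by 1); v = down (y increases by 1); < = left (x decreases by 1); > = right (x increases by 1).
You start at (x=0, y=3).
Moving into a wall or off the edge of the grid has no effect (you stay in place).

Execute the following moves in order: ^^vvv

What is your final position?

Start: (x=0, y=3)
  ^ (up): (x=0, y=3) -> (x=0, y=2)
  ^ (up): blocked, stay at (x=0, y=2)
  v (down): (x=0, y=2) -> (x=0, y=3)
  v (down): (x=0, y=3) -> (x=0, y=4)
  v (down): (x=0, y=4) -> (x=0, y=5)
Final: (x=0, y=5)

Answer: Final position: (x=0, y=5)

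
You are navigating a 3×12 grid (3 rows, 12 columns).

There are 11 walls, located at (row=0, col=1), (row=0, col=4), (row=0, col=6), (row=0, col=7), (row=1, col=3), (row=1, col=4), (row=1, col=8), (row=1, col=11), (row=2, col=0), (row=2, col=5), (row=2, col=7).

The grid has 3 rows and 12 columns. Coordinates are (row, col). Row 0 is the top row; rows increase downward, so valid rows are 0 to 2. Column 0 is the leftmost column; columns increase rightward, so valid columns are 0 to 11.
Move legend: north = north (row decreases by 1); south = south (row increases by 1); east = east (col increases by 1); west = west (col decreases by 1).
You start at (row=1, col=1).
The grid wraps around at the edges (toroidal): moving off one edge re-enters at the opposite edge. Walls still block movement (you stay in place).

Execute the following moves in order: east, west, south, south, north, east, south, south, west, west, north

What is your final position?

Answer: Final position: (row=2, col=2)

Derivation:
Start: (row=1, col=1)
  east (east): (row=1, col=1) -> (row=1, col=2)
  west (west): (row=1, col=2) -> (row=1, col=1)
  south (south): (row=1, col=1) -> (row=2, col=1)
  south (south): blocked, stay at (row=2, col=1)
  north (north): (row=2, col=1) -> (row=1, col=1)
  east (east): (row=1, col=1) -> (row=1, col=2)
  south (south): (row=1, col=2) -> (row=2, col=2)
  south (south): (row=2, col=2) -> (row=0, col=2)
  west (west): blocked, stay at (row=0, col=2)
  west (west): blocked, stay at (row=0, col=2)
  north (north): (row=0, col=2) -> (row=2, col=2)
Final: (row=2, col=2)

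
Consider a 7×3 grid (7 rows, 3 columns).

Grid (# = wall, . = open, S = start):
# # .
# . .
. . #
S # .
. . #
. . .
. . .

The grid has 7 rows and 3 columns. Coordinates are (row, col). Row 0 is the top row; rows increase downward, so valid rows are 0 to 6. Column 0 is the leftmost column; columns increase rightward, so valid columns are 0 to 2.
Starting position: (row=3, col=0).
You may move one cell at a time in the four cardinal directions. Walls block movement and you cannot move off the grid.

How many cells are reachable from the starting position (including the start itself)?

BFS flood-fill from (row=3, col=0):
  Distance 0: (row=3, col=0)
  Distance 1: (row=2, col=0), (row=4, col=0)
  Distance 2: (row=2, col=1), (row=4, col=1), (row=5, col=0)
  Distance 3: (row=1, col=1), (row=5, col=1), (row=6, col=0)
  Distance 4: (row=1, col=2), (row=5, col=2), (row=6, col=1)
  Distance 5: (row=0, col=2), (row=6, col=2)
Total reachable: 14 (grid has 15 open cells total)

Answer: Reachable cells: 14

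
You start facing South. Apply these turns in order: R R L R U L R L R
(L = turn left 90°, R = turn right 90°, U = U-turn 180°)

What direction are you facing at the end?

Answer: Final heading: South

Derivation:
Start: South
  R (right (90° clockwise)) -> West
  R (right (90° clockwise)) -> North
  L (left (90° counter-clockwise)) -> West
  R (right (90° clockwise)) -> North
  U (U-turn (180°)) -> South
  L (left (90° counter-clockwise)) -> East
  R (right (90° clockwise)) -> South
  L (left (90° counter-clockwise)) -> East
  R (right (90° clockwise)) -> South
Final: South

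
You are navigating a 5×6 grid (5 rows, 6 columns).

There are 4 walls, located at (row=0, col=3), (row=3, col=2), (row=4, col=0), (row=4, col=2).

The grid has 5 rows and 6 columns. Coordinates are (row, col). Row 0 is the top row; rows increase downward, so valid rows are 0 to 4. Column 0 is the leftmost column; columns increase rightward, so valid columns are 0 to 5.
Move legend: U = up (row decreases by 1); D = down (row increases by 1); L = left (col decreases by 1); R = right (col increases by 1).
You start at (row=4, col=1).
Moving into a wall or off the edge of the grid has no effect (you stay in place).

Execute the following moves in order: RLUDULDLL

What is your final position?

Answer: Final position: (row=3, col=0)

Derivation:
Start: (row=4, col=1)
  R (right): blocked, stay at (row=4, col=1)
  L (left): blocked, stay at (row=4, col=1)
  U (up): (row=4, col=1) -> (row=3, col=1)
  D (down): (row=3, col=1) -> (row=4, col=1)
  U (up): (row=4, col=1) -> (row=3, col=1)
  L (left): (row=3, col=1) -> (row=3, col=0)
  D (down): blocked, stay at (row=3, col=0)
  L (left): blocked, stay at (row=3, col=0)
  L (left): blocked, stay at (row=3, col=0)
Final: (row=3, col=0)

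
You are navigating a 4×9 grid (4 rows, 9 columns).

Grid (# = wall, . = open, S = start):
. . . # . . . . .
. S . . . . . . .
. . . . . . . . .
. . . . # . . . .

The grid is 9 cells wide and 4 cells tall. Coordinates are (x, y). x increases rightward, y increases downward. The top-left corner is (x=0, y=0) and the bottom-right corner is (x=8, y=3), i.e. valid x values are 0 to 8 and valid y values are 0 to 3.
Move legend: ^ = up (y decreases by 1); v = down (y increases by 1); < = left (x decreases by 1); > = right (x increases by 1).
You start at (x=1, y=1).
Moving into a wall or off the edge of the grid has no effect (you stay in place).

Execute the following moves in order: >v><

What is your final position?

Answer: Final position: (x=2, y=2)

Derivation:
Start: (x=1, y=1)
  > (right): (x=1, y=1) -> (x=2, y=1)
  v (down): (x=2, y=1) -> (x=2, y=2)
  > (right): (x=2, y=2) -> (x=3, y=2)
  < (left): (x=3, y=2) -> (x=2, y=2)
Final: (x=2, y=2)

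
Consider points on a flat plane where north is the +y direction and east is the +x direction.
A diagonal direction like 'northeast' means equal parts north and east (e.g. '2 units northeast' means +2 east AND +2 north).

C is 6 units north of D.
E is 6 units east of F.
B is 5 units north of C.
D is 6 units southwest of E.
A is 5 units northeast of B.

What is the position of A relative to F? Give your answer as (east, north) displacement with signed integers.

Place F at the origin (east=0, north=0).
  E is 6 units east of F: delta (east=+6, north=+0); E at (east=6, north=0).
  D is 6 units southwest of E: delta (east=-6, north=-6); D at (east=0, north=-6).
  C is 6 units north of D: delta (east=+0, north=+6); C at (east=0, north=0).
  B is 5 units north of C: delta (east=+0, north=+5); B at (east=0, north=5).
  A is 5 units northeast of B: delta (east=+5, north=+5); A at (east=5, north=10).
Therefore A relative to F: (east=5, north=10).

Answer: A is at (east=5, north=10) relative to F.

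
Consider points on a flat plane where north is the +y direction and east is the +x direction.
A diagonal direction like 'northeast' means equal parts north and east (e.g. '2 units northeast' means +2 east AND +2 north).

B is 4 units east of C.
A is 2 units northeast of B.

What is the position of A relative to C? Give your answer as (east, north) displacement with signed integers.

Answer: A is at (east=6, north=2) relative to C.

Derivation:
Place C at the origin (east=0, north=0).
  B is 4 units east of C: delta (east=+4, north=+0); B at (east=4, north=0).
  A is 2 units northeast of B: delta (east=+2, north=+2); A at (east=6, north=2).
Therefore A relative to C: (east=6, north=2).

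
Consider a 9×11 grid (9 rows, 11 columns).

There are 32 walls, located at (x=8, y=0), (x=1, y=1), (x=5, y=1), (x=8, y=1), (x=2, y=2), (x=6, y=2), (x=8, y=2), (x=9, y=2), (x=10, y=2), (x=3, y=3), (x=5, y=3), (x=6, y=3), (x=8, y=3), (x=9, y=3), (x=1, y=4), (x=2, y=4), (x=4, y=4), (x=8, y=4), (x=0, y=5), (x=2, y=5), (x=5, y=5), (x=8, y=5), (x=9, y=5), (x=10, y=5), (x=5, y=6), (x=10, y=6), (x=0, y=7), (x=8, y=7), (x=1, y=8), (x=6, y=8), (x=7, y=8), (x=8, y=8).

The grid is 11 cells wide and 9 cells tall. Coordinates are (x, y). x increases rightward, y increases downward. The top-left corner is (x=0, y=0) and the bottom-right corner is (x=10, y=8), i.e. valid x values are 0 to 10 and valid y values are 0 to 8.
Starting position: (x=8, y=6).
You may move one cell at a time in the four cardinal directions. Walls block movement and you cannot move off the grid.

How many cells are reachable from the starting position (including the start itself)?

BFS flood-fill from (x=8, y=6):
  Distance 0: (x=8, y=6)
  Distance 1: (x=7, y=6), (x=9, y=6)
  Distance 2: (x=7, y=5), (x=6, y=6), (x=7, y=7), (x=9, y=7)
  Distance 3: (x=7, y=4), (x=6, y=5), (x=6, y=7), (x=10, y=7), (x=9, y=8)
  Distance 4: (x=7, y=3), (x=6, y=4), (x=5, y=7), (x=10, y=8)
  Distance 5: (x=7, y=2), (x=5, y=4), (x=4, y=7), (x=5, y=8)
  Distance 6: (x=7, y=1), (x=4, y=6), (x=3, y=7), (x=4, y=8)
  Distance 7: (x=7, y=0), (x=6, y=1), (x=4, y=5), (x=3, y=6), (x=2, y=7), (x=3, y=8)
  Distance 8: (x=6, y=0), (x=3, y=5), (x=2, y=6), (x=1, y=7), (x=2, y=8)
  Distance 9: (x=5, y=0), (x=3, y=4), (x=1, y=6)
  Distance 10: (x=4, y=0), (x=1, y=5), (x=0, y=6)
  Distance 11: (x=3, y=0), (x=4, y=1)
  Distance 12: (x=2, y=0), (x=3, y=1), (x=4, y=2)
  Distance 13: (x=1, y=0), (x=2, y=1), (x=3, y=2), (x=5, y=2), (x=4, y=3)
  Distance 14: (x=0, y=0)
  Distance 15: (x=0, y=1)
  Distance 16: (x=0, y=2)
  Distance 17: (x=1, y=2), (x=0, y=3)
  Distance 18: (x=1, y=3), (x=0, y=4)
  Distance 19: (x=2, y=3)
Total reachable: 59 (grid has 67 open cells total)

Answer: Reachable cells: 59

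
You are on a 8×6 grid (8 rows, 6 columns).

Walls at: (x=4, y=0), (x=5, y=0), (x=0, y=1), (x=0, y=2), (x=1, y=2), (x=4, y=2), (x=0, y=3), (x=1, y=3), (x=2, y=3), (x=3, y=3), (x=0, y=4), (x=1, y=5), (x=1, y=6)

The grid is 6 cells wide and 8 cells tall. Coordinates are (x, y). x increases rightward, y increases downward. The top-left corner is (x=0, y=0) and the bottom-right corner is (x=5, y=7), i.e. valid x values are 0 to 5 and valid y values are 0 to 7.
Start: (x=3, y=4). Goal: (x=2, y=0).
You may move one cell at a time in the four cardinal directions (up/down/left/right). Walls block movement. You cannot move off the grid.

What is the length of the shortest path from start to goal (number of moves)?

BFS from (x=3, y=4) until reaching (x=2, y=0):
  Distance 0: (x=3, y=4)
  Distance 1: (x=2, y=4), (x=4, y=4), (x=3, y=5)
  Distance 2: (x=4, y=3), (x=1, y=4), (x=5, y=4), (x=2, y=5), (x=4, y=5), (x=3, y=6)
  Distance 3: (x=5, y=3), (x=5, y=5), (x=2, y=6), (x=4, y=6), (x=3, y=7)
  Distance 4: (x=5, y=2), (x=5, y=6), (x=2, y=7), (x=4, y=7)
  Distance 5: (x=5, y=1), (x=1, y=7), (x=5, y=7)
  Distance 6: (x=4, y=1), (x=0, y=7)
  Distance 7: (x=3, y=1), (x=0, y=6)
  Distance 8: (x=3, y=0), (x=2, y=1), (x=3, y=2), (x=0, y=5)
  Distance 9: (x=2, y=0), (x=1, y=1), (x=2, y=2)  <- goal reached here
One shortest path (9 moves): (x=3, y=4) -> (x=4, y=4) -> (x=5, y=4) -> (x=5, y=3) -> (x=5, y=2) -> (x=5, y=1) -> (x=4, y=1) -> (x=3, y=1) -> (x=2, y=1) -> (x=2, y=0)

Answer: Shortest path length: 9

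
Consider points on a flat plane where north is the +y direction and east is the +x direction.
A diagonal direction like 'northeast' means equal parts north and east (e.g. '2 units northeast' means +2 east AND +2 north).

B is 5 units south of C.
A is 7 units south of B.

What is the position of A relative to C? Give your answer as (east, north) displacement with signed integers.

Place C at the origin (east=0, north=0).
  B is 5 units south of C: delta (east=+0, north=-5); B at (east=0, north=-5).
  A is 7 units south of B: delta (east=+0, north=-7); A at (east=0, north=-12).
Therefore A relative to C: (east=0, north=-12).

Answer: A is at (east=0, north=-12) relative to C.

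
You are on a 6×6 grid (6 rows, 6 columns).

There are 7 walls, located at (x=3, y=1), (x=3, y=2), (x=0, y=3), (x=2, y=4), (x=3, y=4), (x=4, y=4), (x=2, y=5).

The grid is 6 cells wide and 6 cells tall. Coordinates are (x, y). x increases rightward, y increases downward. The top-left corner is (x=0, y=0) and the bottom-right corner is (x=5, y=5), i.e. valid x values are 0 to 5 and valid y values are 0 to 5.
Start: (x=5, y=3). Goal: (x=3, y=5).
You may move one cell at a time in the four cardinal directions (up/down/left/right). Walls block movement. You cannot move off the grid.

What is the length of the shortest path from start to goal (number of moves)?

BFS from (x=5, y=3) until reaching (x=3, y=5):
  Distance 0: (x=5, y=3)
  Distance 1: (x=5, y=2), (x=4, y=3), (x=5, y=4)
  Distance 2: (x=5, y=1), (x=4, y=2), (x=3, y=3), (x=5, y=5)
  Distance 3: (x=5, y=0), (x=4, y=1), (x=2, y=3), (x=4, y=5)
  Distance 4: (x=4, y=0), (x=2, y=2), (x=1, y=3), (x=3, y=5)  <- goal reached here
One shortest path (4 moves): (x=5, y=3) -> (x=5, y=4) -> (x=5, y=5) -> (x=4, y=5) -> (x=3, y=5)

Answer: Shortest path length: 4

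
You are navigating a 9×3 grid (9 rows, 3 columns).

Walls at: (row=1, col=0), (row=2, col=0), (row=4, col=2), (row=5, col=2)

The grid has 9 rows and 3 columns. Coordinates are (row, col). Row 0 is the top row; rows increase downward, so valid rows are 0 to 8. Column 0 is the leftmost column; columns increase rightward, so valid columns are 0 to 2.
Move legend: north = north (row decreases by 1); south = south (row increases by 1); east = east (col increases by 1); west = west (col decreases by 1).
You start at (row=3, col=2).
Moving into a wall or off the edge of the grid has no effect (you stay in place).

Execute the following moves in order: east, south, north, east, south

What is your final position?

Start: (row=3, col=2)
  east (east): blocked, stay at (row=3, col=2)
  south (south): blocked, stay at (row=3, col=2)
  north (north): (row=3, col=2) -> (row=2, col=2)
  east (east): blocked, stay at (row=2, col=2)
  south (south): (row=2, col=2) -> (row=3, col=2)
Final: (row=3, col=2)

Answer: Final position: (row=3, col=2)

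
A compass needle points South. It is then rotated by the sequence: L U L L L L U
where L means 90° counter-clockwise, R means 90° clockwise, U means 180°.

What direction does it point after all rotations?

Answer: Final heading: East

Derivation:
Start: South
  L (left (90° counter-clockwise)) -> East
  U (U-turn (180°)) -> West
  L (left (90° counter-clockwise)) -> South
  L (left (90° counter-clockwise)) -> East
  L (left (90° counter-clockwise)) -> North
  L (left (90° counter-clockwise)) -> West
  U (U-turn (180°)) -> East
Final: East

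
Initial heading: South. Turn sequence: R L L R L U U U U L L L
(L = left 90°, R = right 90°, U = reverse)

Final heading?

Answer: Final heading: South

Derivation:
Start: South
  R (right (90° clockwise)) -> West
  L (left (90° counter-clockwise)) -> South
  L (left (90° counter-clockwise)) -> East
  R (right (90° clockwise)) -> South
  L (left (90° counter-clockwise)) -> East
  U (U-turn (180°)) -> West
  U (U-turn (180°)) -> East
  U (U-turn (180°)) -> West
  U (U-turn (180°)) -> East
  L (left (90° counter-clockwise)) -> North
  L (left (90° counter-clockwise)) -> West
  L (left (90° counter-clockwise)) -> South
Final: South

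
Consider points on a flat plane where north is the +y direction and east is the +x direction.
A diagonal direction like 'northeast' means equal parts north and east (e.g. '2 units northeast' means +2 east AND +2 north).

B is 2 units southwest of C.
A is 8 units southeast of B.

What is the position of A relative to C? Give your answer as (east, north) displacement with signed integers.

Place C at the origin (east=0, north=0).
  B is 2 units southwest of C: delta (east=-2, north=-2); B at (east=-2, north=-2).
  A is 8 units southeast of B: delta (east=+8, north=-8); A at (east=6, north=-10).
Therefore A relative to C: (east=6, north=-10).

Answer: A is at (east=6, north=-10) relative to C.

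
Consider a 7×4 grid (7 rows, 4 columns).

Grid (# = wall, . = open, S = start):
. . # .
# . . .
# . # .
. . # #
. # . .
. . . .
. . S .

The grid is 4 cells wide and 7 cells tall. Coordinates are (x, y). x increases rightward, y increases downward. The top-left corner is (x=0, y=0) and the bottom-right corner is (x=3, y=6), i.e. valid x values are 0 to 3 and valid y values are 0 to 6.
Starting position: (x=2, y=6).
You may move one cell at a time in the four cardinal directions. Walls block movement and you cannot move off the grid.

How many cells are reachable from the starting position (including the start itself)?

BFS flood-fill from (x=2, y=6):
  Distance 0: (x=2, y=6)
  Distance 1: (x=2, y=5), (x=1, y=6), (x=3, y=6)
  Distance 2: (x=2, y=4), (x=1, y=5), (x=3, y=5), (x=0, y=6)
  Distance 3: (x=3, y=4), (x=0, y=5)
  Distance 4: (x=0, y=4)
  Distance 5: (x=0, y=3)
  Distance 6: (x=1, y=3)
  Distance 7: (x=1, y=2)
  Distance 8: (x=1, y=1)
  Distance 9: (x=1, y=0), (x=2, y=1)
  Distance 10: (x=0, y=0), (x=3, y=1)
  Distance 11: (x=3, y=0), (x=3, y=2)
Total reachable: 21 (grid has 21 open cells total)

Answer: Reachable cells: 21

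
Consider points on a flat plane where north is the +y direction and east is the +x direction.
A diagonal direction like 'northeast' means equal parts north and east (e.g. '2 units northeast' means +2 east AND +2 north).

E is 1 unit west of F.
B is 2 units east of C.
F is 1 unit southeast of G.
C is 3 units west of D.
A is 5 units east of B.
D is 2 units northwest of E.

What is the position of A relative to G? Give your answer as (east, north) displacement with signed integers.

Place G at the origin (east=0, north=0).
  F is 1 unit southeast of G: delta (east=+1, north=-1); F at (east=1, north=-1).
  E is 1 unit west of F: delta (east=-1, north=+0); E at (east=0, north=-1).
  D is 2 units northwest of E: delta (east=-2, north=+2); D at (east=-2, north=1).
  C is 3 units west of D: delta (east=-3, north=+0); C at (east=-5, north=1).
  B is 2 units east of C: delta (east=+2, north=+0); B at (east=-3, north=1).
  A is 5 units east of B: delta (east=+5, north=+0); A at (east=2, north=1).
Therefore A relative to G: (east=2, north=1).

Answer: A is at (east=2, north=1) relative to G.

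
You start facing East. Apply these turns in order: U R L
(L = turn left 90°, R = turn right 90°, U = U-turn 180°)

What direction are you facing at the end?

Start: East
  U (U-turn (180°)) -> West
  R (right (90° clockwise)) -> North
  L (left (90° counter-clockwise)) -> West
Final: West

Answer: Final heading: West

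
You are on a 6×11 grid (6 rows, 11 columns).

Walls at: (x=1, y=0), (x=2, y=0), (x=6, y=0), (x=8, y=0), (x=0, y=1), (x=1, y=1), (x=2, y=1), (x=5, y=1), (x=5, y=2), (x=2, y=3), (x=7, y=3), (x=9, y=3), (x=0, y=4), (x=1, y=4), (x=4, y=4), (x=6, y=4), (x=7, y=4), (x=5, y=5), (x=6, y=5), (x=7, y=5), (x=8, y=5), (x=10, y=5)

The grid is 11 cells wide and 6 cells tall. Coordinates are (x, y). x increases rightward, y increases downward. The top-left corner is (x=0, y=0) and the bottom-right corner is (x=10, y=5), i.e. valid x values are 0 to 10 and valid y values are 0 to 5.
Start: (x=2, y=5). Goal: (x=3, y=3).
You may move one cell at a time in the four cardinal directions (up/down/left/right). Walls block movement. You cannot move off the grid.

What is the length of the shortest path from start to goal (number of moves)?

BFS from (x=2, y=5) until reaching (x=3, y=3):
  Distance 0: (x=2, y=5)
  Distance 1: (x=2, y=4), (x=1, y=5), (x=3, y=5)
  Distance 2: (x=3, y=4), (x=0, y=5), (x=4, y=5)
  Distance 3: (x=3, y=3)  <- goal reached here
One shortest path (3 moves): (x=2, y=5) -> (x=3, y=5) -> (x=3, y=4) -> (x=3, y=3)

Answer: Shortest path length: 3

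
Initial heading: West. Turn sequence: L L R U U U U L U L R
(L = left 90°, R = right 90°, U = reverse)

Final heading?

Answer: Final heading: West

Derivation:
Start: West
  L (left (90° counter-clockwise)) -> South
  L (left (90° counter-clockwise)) -> East
  R (right (90° clockwise)) -> South
  U (U-turn (180°)) -> North
  U (U-turn (180°)) -> South
  U (U-turn (180°)) -> North
  U (U-turn (180°)) -> South
  L (left (90° counter-clockwise)) -> East
  U (U-turn (180°)) -> West
  L (left (90° counter-clockwise)) -> South
  R (right (90° clockwise)) -> West
Final: West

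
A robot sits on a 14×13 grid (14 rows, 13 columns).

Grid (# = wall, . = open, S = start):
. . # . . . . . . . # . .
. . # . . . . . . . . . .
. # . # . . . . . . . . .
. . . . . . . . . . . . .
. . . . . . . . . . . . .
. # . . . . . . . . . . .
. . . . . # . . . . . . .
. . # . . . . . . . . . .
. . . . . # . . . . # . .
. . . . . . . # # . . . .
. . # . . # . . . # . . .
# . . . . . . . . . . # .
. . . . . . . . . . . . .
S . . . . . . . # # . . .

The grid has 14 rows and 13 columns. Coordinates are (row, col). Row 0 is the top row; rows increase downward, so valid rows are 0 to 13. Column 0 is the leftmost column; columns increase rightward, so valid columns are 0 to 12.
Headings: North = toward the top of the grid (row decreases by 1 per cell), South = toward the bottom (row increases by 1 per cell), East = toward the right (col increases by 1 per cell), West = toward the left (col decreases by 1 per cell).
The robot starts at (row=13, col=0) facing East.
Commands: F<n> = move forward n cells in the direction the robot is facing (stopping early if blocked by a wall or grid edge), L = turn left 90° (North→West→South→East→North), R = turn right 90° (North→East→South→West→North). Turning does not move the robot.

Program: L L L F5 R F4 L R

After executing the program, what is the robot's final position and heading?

Answer: Final position: (row=13, col=0), facing West

Derivation:
Start: (row=13, col=0), facing East
  L: turn left, now facing North
  L: turn left, now facing West
  L: turn left, now facing South
  F5: move forward 0/5 (blocked), now at (row=13, col=0)
  R: turn right, now facing West
  F4: move forward 0/4 (blocked), now at (row=13, col=0)
  L: turn left, now facing South
  R: turn right, now facing West
Final: (row=13, col=0), facing West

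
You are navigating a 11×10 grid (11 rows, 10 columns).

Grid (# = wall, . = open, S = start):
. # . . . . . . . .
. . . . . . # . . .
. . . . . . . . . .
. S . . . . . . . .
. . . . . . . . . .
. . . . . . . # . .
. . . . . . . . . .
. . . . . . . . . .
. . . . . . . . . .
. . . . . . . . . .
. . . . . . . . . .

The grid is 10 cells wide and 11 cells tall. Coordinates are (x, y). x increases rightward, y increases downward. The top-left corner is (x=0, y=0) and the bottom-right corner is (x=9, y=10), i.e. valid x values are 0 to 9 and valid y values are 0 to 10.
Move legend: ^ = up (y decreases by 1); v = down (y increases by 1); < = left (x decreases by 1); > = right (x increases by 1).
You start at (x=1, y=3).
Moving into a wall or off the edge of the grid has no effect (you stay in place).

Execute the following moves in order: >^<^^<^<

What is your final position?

Answer: Final position: (x=0, y=0)

Derivation:
Start: (x=1, y=3)
  > (right): (x=1, y=3) -> (x=2, y=3)
  ^ (up): (x=2, y=3) -> (x=2, y=2)
  < (left): (x=2, y=2) -> (x=1, y=2)
  ^ (up): (x=1, y=2) -> (x=1, y=1)
  ^ (up): blocked, stay at (x=1, y=1)
  < (left): (x=1, y=1) -> (x=0, y=1)
  ^ (up): (x=0, y=1) -> (x=0, y=0)
  < (left): blocked, stay at (x=0, y=0)
Final: (x=0, y=0)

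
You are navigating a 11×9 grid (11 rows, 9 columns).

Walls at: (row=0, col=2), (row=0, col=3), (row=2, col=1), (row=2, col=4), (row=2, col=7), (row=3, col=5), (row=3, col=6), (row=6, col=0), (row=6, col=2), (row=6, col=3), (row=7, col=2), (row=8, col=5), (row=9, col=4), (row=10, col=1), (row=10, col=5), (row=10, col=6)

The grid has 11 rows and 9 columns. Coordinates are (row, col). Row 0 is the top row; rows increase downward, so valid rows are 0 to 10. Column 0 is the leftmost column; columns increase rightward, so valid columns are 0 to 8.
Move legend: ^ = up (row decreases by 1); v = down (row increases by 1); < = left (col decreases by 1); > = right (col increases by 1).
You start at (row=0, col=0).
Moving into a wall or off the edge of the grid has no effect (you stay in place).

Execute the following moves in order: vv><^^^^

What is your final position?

Start: (row=0, col=0)
  v (down): (row=0, col=0) -> (row=1, col=0)
  v (down): (row=1, col=0) -> (row=2, col=0)
  > (right): blocked, stay at (row=2, col=0)
  < (left): blocked, stay at (row=2, col=0)
  ^ (up): (row=2, col=0) -> (row=1, col=0)
  ^ (up): (row=1, col=0) -> (row=0, col=0)
  ^ (up): blocked, stay at (row=0, col=0)
  ^ (up): blocked, stay at (row=0, col=0)
Final: (row=0, col=0)

Answer: Final position: (row=0, col=0)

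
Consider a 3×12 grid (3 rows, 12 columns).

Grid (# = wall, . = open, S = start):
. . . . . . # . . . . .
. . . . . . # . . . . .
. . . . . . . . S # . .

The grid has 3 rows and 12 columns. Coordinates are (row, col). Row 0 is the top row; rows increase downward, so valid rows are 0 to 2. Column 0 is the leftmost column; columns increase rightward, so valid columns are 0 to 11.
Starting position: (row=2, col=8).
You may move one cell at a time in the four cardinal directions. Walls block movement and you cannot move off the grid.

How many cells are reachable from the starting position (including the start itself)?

Answer: Reachable cells: 33

Derivation:
BFS flood-fill from (row=2, col=8):
  Distance 0: (row=2, col=8)
  Distance 1: (row=1, col=8), (row=2, col=7)
  Distance 2: (row=0, col=8), (row=1, col=7), (row=1, col=9), (row=2, col=6)
  Distance 3: (row=0, col=7), (row=0, col=9), (row=1, col=10), (row=2, col=5)
  Distance 4: (row=0, col=10), (row=1, col=5), (row=1, col=11), (row=2, col=4), (row=2, col=10)
  Distance 5: (row=0, col=5), (row=0, col=11), (row=1, col=4), (row=2, col=3), (row=2, col=11)
  Distance 6: (row=0, col=4), (row=1, col=3), (row=2, col=2)
  Distance 7: (row=0, col=3), (row=1, col=2), (row=2, col=1)
  Distance 8: (row=0, col=2), (row=1, col=1), (row=2, col=0)
  Distance 9: (row=0, col=1), (row=1, col=0)
  Distance 10: (row=0, col=0)
Total reachable: 33 (grid has 33 open cells total)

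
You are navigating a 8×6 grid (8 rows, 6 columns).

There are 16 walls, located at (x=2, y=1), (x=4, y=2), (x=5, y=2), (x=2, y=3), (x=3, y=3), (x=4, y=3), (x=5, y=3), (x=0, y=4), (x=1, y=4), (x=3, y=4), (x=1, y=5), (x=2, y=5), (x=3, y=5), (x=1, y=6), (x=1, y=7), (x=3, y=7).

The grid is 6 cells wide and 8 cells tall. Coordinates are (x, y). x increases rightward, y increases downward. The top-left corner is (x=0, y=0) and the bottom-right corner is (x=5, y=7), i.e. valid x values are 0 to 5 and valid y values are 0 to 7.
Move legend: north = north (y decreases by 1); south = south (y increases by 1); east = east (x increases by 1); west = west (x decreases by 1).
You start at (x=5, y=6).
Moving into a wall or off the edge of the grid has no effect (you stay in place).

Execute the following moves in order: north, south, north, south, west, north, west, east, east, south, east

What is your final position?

Start: (x=5, y=6)
  north (north): (x=5, y=6) -> (x=5, y=5)
  south (south): (x=5, y=5) -> (x=5, y=6)
  north (north): (x=5, y=6) -> (x=5, y=5)
  south (south): (x=5, y=5) -> (x=5, y=6)
  west (west): (x=5, y=6) -> (x=4, y=6)
  north (north): (x=4, y=6) -> (x=4, y=5)
  west (west): blocked, stay at (x=4, y=5)
  east (east): (x=4, y=5) -> (x=5, y=5)
  east (east): blocked, stay at (x=5, y=5)
  south (south): (x=5, y=5) -> (x=5, y=6)
  east (east): blocked, stay at (x=5, y=6)
Final: (x=5, y=6)

Answer: Final position: (x=5, y=6)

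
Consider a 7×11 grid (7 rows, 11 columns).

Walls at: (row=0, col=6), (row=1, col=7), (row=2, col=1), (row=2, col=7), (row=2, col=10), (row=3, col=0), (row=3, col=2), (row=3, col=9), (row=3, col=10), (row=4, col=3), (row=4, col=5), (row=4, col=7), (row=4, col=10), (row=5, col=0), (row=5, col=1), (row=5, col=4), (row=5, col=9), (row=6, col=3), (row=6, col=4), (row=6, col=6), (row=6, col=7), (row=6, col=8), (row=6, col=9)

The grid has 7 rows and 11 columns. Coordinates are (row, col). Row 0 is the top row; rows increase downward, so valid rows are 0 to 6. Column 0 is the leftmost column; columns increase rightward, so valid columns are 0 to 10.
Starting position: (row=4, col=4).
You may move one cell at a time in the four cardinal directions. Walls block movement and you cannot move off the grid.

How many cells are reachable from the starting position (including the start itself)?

BFS flood-fill from (row=4, col=4):
  Distance 0: (row=4, col=4)
  Distance 1: (row=3, col=4)
  Distance 2: (row=2, col=4), (row=3, col=3), (row=3, col=5)
  Distance 3: (row=1, col=4), (row=2, col=3), (row=2, col=5), (row=3, col=6)
  Distance 4: (row=0, col=4), (row=1, col=3), (row=1, col=5), (row=2, col=2), (row=2, col=6), (row=3, col=7), (row=4, col=6)
  Distance 5: (row=0, col=3), (row=0, col=5), (row=1, col=2), (row=1, col=6), (row=3, col=8), (row=5, col=6)
  Distance 6: (row=0, col=2), (row=1, col=1), (row=2, col=8), (row=4, col=8), (row=5, col=5), (row=5, col=7)
  Distance 7: (row=0, col=1), (row=1, col=0), (row=1, col=8), (row=2, col=9), (row=4, col=9), (row=5, col=8), (row=6, col=5)
  Distance 8: (row=0, col=0), (row=0, col=8), (row=1, col=9), (row=2, col=0)
  Distance 9: (row=0, col=7), (row=0, col=9), (row=1, col=10)
  Distance 10: (row=0, col=10)
Total reachable: 43 (grid has 54 open cells total)

Answer: Reachable cells: 43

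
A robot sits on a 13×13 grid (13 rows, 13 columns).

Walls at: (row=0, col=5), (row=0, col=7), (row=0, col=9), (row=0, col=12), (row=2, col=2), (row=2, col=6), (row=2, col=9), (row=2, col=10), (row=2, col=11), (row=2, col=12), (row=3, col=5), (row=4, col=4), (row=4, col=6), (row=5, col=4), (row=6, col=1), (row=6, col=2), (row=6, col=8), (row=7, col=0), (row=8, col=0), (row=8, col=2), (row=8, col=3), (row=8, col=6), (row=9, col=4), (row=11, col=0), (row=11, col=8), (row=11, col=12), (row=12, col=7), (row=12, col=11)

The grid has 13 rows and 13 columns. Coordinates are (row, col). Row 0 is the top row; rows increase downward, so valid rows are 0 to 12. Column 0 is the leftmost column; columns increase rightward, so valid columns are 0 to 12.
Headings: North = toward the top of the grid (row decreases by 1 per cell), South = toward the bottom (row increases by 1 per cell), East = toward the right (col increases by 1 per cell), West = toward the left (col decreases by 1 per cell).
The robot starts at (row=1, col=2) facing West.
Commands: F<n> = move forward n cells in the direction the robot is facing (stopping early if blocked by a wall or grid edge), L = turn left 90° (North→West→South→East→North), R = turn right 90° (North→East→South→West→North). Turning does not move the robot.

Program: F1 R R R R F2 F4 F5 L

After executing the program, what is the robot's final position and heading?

Answer: Final position: (row=1, col=0), facing South

Derivation:
Start: (row=1, col=2), facing West
  F1: move forward 1, now at (row=1, col=1)
  R: turn right, now facing North
  R: turn right, now facing East
  R: turn right, now facing South
  R: turn right, now facing West
  F2: move forward 1/2 (blocked), now at (row=1, col=0)
  F4: move forward 0/4 (blocked), now at (row=1, col=0)
  F5: move forward 0/5 (blocked), now at (row=1, col=0)
  L: turn left, now facing South
Final: (row=1, col=0), facing South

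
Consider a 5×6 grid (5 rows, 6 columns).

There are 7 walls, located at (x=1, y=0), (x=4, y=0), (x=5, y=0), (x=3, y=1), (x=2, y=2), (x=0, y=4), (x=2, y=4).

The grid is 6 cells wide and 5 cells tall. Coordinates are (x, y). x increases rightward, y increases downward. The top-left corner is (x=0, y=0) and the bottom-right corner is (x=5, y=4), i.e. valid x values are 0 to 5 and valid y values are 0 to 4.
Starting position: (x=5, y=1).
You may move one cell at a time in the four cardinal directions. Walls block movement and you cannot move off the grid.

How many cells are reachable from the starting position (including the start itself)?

BFS flood-fill from (x=5, y=1):
  Distance 0: (x=5, y=1)
  Distance 1: (x=4, y=1), (x=5, y=2)
  Distance 2: (x=4, y=2), (x=5, y=3)
  Distance 3: (x=3, y=2), (x=4, y=3), (x=5, y=4)
  Distance 4: (x=3, y=3), (x=4, y=4)
  Distance 5: (x=2, y=3), (x=3, y=4)
  Distance 6: (x=1, y=3)
  Distance 7: (x=1, y=2), (x=0, y=3), (x=1, y=4)
  Distance 8: (x=1, y=1), (x=0, y=2)
  Distance 9: (x=0, y=1), (x=2, y=1)
  Distance 10: (x=0, y=0), (x=2, y=0)
  Distance 11: (x=3, y=0)
Total reachable: 23 (grid has 23 open cells total)

Answer: Reachable cells: 23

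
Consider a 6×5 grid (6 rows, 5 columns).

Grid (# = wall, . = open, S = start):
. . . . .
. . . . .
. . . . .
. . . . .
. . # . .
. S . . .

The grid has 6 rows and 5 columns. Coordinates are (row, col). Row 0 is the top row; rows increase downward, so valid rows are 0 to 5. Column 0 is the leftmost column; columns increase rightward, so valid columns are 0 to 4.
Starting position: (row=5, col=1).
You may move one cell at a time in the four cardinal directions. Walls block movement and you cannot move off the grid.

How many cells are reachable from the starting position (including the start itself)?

Answer: Reachable cells: 29

Derivation:
BFS flood-fill from (row=5, col=1):
  Distance 0: (row=5, col=1)
  Distance 1: (row=4, col=1), (row=5, col=0), (row=5, col=2)
  Distance 2: (row=3, col=1), (row=4, col=0), (row=5, col=3)
  Distance 3: (row=2, col=1), (row=3, col=0), (row=3, col=2), (row=4, col=3), (row=5, col=4)
  Distance 4: (row=1, col=1), (row=2, col=0), (row=2, col=2), (row=3, col=3), (row=4, col=4)
  Distance 5: (row=0, col=1), (row=1, col=0), (row=1, col=2), (row=2, col=3), (row=3, col=4)
  Distance 6: (row=0, col=0), (row=0, col=2), (row=1, col=3), (row=2, col=4)
  Distance 7: (row=0, col=3), (row=1, col=4)
  Distance 8: (row=0, col=4)
Total reachable: 29 (grid has 29 open cells total)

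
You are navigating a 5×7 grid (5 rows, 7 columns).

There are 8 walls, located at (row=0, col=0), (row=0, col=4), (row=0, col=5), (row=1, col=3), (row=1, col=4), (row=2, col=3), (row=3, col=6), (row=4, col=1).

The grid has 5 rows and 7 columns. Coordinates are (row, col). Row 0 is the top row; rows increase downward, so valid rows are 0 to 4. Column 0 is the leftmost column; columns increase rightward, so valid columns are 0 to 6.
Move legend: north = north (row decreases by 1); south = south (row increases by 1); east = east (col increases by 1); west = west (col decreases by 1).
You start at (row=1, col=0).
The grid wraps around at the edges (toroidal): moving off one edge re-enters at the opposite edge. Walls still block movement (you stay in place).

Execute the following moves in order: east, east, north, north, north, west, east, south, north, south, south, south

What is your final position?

Start: (row=1, col=0)
  east (east): (row=1, col=0) -> (row=1, col=1)
  east (east): (row=1, col=1) -> (row=1, col=2)
  north (north): (row=1, col=2) -> (row=0, col=2)
  north (north): (row=0, col=2) -> (row=4, col=2)
  north (north): (row=4, col=2) -> (row=3, col=2)
  west (west): (row=3, col=2) -> (row=3, col=1)
  east (east): (row=3, col=1) -> (row=3, col=2)
  south (south): (row=3, col=2) -> (row=4, col=2)
  north (north): (row=4, col=2) -> (row=3, col=2)
  south (south): (row=3, col=2) -> (row=4, col=2)
  south (south): (row=4, col=2) -> (row=0, col=2)
  south (south): (row=0, col=2) -> (row=1, col=2)
Final: (row=1, col=2)

Answer: Final position: (row=1, col=2)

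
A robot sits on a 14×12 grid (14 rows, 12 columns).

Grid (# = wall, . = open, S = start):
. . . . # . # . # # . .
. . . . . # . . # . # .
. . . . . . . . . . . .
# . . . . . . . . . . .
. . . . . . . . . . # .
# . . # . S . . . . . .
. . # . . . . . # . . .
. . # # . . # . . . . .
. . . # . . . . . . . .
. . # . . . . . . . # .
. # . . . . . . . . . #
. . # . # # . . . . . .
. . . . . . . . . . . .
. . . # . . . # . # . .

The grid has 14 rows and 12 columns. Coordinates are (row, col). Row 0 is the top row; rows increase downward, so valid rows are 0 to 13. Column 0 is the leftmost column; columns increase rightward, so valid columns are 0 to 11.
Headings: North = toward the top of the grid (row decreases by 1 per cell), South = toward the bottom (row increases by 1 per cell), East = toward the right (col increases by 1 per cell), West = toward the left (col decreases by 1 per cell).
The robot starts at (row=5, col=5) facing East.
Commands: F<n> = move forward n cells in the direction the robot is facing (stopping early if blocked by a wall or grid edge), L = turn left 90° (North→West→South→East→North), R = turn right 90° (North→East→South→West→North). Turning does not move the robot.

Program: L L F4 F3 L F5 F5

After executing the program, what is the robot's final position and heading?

Answer: Final position: (row=10, col=4), facing South

Derivation:
Start: (row=5, col=5), facing East
  L: turn left, now facing North
  L: turn left, now facing West
  F4: move forward 1/4 (blocked), now at (row=5, col=4)
  F3: move forward 0/3 (blocked), now at (row=5, col=4)
  L: turn left, now facing South
  F5: move forward 5, now at (row=10, col=4)
  F5: move forward 0/5 (blocked), now at (row=10, col=4)
Final: (row=10, col=4), facing South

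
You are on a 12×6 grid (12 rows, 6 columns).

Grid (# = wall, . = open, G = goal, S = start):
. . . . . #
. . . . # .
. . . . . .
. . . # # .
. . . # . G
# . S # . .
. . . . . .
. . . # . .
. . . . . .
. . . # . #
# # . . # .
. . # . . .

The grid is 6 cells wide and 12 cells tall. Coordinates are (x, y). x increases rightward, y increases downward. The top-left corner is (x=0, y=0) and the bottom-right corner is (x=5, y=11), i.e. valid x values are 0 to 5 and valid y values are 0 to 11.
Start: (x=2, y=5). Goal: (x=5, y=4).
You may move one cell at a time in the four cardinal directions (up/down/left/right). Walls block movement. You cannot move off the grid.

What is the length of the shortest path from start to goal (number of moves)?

Answer: Shortest path length: 6

Derivation:
BFS from (x=2, y=5) until reaching (x=5, y=4):
  Distance 0: (x=2, y=5)
  Distance 1: (x=2, y=4), (x=1, y=5), (x=2, y=6)
  Distance 2: (x=2, y=3), (x=1, y=4), (x=1, y=6), (x=3, y=6), (x=2, y=7)
  Distance 3: (x=2, y=2), (x=1, y=3), (x=0, y=4), (x=0, y=6), (x=4, y=6), (x=1, y=7), (x=2, y=8)
  Distance 4: (x=2, y=1), (x=1, y=2), (x=3, y=2), (x=0, y=3), (x=4, y=5), (x=5, y=6), (x=0, y=7), (x=4, y=7), (x=1, y=8), (x=3, y=8), (x=2, y=9)
  Distance 5: (x=2, y=0), (x=1, y=1), (x=3, y=1), (x=0, y=2), (x=4, y=2), (x=4, y=4), (x=5, y=5), (x=5, y=7), (x=0, y=8), (x=4, y=8), (x=1, y=9), (x=2, y=10)
  Distance 6: (x=1, y=0), (x=3, y=0), (x=0, y=1), (x=5, y=2), (x=5, y=4), (x=5, y=8), (x=0, y=9), (x=4, y=9), (x=3, y=10)  <- goal reached here
One shortest path (6 moves): (x=2, y=5) -> (x=2, y=6) -> (x=3, y=6) -> (x=4, y=6) -> (x=5, y=6) -> (x=5, y=5) -> (x=5, y=4)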